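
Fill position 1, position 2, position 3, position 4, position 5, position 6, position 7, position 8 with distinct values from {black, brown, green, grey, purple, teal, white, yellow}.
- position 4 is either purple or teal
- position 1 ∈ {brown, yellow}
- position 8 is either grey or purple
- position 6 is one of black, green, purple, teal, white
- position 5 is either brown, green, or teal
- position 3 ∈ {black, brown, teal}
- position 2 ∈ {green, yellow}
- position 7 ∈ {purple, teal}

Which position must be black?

Among the 8 variables, grey fits only position 8 (and all 8 values in {black, brown, green, grey, purple, teal, white, yellow} must be used), so position 8 = grey.
The 7 still-open variables together cover exactly {black, brown, green, purple, teal, white, yellow} — 7 values for 7 variables — and white appears only in position 6's list, so position 6 = white.
The 6 still-open variables draw from only 6 values {black, brown, green, purple, teal, yellow}, so each is used; only position 3 can be black, hence position 3 = black.

position 3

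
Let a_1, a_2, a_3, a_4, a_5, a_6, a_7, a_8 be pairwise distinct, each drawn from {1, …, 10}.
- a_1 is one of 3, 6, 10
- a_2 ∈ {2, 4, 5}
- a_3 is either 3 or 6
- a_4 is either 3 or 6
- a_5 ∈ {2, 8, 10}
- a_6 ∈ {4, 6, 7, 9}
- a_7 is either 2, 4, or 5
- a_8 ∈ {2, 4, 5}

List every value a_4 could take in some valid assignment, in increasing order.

3, 6

a_3 and a_4 share exactly the 2 values {3, 6}; by pigeonhole those values go to them, so strike 3, 6 from a_1, a_6.
a_1 must be 10 (only option left). Remove 10 from a_5.
a_2, a_7, a_8 share exactly the 3 values {2, 4, 5}; by pigeonhole those values go to them, so strike 2, 4, 5 from a_5, a_6.
a_5 must be 8 (only option left).
No further eliminations apply; a_4 can still be any of 3, 6.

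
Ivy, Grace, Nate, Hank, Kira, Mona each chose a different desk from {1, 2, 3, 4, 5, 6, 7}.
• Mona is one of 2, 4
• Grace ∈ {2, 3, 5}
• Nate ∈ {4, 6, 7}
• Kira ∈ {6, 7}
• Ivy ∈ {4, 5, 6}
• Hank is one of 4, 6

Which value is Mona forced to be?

2

The 6 variables draw from only 6 values {2, 3, 4, 5, 6, 7}, so each is used; only Grace can be 3, hence Grace = 3.
The 5 still-open variables together cover exactly {2, 4, 5, 6, 7} — 5 values for 5 variables — and 2 appears only in Mona's list, so Mona = 2.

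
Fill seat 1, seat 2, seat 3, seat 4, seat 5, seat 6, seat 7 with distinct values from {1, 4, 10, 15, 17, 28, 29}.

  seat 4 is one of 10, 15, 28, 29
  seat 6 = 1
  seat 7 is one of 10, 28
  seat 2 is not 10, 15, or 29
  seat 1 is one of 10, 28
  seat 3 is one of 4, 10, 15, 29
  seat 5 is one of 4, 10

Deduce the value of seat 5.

4

seat 6's domain is down to {1}, so seat 6 = 1. So seat 2 can't be 1.
Among the 6 still-open variables, 17 fits only seat 2 (and all 6 values in {4, 10, 15, 17, 28, 29} must be used), so seat 2 = 17.
seat 1 and seat 7 share exactly the 2 values {10, 28}; by pigeonhole those values go to them, so strike 10, 28 from seat 3, seat 4, seat 5.
So seat 5 = 4.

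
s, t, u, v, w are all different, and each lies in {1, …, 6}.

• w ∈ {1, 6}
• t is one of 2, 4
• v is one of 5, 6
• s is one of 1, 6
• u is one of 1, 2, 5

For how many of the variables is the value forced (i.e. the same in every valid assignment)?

3

The 5 variables draw from only 5 values {1, 2, 4, 5, 6}, so each is used; only t can be 4, hence t = 4.
The 4 still-open variables together cover exactly {1, 2, 5, 6} — 4 values for 4 variables — and 2 appears only in u's list, so u = 2.
The 3 still-open variables draw from only 3 values {1, 5, 6}, so each is used; only v can be 5, hence v = 5.
Determined: t=4, u=2, v=5. The other variables each still have more than one consistent value. That makes 3.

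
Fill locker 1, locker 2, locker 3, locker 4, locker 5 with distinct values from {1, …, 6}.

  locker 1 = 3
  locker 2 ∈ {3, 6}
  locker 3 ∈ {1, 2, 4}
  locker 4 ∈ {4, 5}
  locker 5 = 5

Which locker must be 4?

locker 4

locker 1's domain is down to {3}, so locker 1 = 3. Eliminate 3 elsewhere: locker 2.
locker 2's domain is down to {6}, so locker 2 = 6.
locker 5 has just one choice, so locker 5 = 5. Remove 5 from locker 4.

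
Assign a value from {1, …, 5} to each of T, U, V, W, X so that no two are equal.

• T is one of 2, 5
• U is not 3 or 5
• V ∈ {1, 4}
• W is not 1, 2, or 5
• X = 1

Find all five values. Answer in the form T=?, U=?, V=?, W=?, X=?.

X's domain is down to {1}, so X = 1. Eliminate 1 elsewhere: U, V.
That leaves V = 4. Strike 4 from U, W.
W has just one choice, so W = 3.
U must be 2 (only option left). Strike 2 from T.
T must be 5 (only option left).

T=5, U=2, V=4, W=3, X=1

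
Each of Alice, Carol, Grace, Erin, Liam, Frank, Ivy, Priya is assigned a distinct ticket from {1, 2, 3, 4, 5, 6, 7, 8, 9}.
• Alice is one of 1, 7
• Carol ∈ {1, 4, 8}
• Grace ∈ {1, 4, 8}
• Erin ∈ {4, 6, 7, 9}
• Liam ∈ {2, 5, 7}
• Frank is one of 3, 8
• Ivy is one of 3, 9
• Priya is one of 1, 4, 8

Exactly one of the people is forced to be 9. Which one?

Ivy

The 3 variables Carol, Grace, Priya are confined to {1, 4, 8}, which locks those values in; drop them from Alice, Erin, Frank.
Alice must be 7 (only option left). So Erin, Liam can't be 7.
Frank's domain is down to {3}, so Frank = 3. Remove 3 from Ivy.
So 9 goes to Ivy.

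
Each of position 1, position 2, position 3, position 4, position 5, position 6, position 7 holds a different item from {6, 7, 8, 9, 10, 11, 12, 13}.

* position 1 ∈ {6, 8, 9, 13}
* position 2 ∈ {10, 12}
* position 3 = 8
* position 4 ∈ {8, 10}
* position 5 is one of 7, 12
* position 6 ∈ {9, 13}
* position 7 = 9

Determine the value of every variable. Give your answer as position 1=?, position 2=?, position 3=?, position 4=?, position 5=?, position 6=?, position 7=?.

position 1=6, position 2=12, position 3=8, position 4=10, position 5=7, position 6=13, position 7=9

position 3's domain is down to {8}, so position 3 = 8. Strike 8 from position 1, position 4.
position 4's domain is down to {10}, so position 4 = 10. Remove 10 from position 2.
position 7 must be 9 (only option left). Remove 9 from position 1, position 6.
position 2 must be 12 (only option left). So position 5 can't be 12.
position 5 has just one choice, so position 5 = 7.
position 6 must be 13 (only option left). Eliminate 13 elsewhere: position 1.
position 1 has just one choice, so position 1 = 6.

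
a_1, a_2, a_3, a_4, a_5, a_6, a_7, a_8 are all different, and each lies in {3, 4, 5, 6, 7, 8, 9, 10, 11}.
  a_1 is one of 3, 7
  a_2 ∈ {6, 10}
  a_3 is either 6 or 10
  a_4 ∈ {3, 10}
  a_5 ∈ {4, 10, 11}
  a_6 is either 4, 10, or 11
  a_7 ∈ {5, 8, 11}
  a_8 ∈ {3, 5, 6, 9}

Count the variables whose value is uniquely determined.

a_2 and a_3 share exactly the 2 values {6, 10}; by pigeonhole those values go to them, so strike 6, 10 from a_4, a_5, a_6, a_8.
a_4's domain is down to {3}, so a_4 = 3. Remove 3 from a_1, a_8.
a_1 must be 7 (only option left).
a_5 and a_6 between them cover only {4, 11} — a naked pair. Remove those values from a_7.
Determined: a_1=7, a_4=3. The other variables each still have more than one consistent value. That makes 2.

2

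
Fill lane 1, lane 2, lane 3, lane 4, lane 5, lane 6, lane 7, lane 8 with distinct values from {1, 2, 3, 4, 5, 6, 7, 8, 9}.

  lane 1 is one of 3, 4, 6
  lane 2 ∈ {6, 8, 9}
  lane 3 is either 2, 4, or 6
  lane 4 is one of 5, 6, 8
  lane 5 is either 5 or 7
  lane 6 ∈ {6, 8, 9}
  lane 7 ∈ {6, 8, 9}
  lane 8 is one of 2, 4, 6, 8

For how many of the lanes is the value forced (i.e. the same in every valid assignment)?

3

Among the 8 variables, 3 fits only lane 1 (and all 8 values in {2, 3, 4, 5, 6, 7, 8, 9} must be used), so lane 1 = 3.
The 7 still-open variables draw from only 7 values {2, 4, 5, 6, 7, 8, 9}, so each is used; only lane 5 can be 7, hence lane 5 = 7.
The 6 still-open variables together cover exactly {2, 4, 5, 6, 8, 9} — 6 values for 6 variables — and 5 appears only in lane 4's list, so lane 4 = 5.
The 3 variables lane 2, lane 6, lane 7 are confined to {6, 8, 9}, which locks those values in; drop them from lane 3, lane 8.
Determined: lane 1=3, lane 4=5, lane 5=7. The other lanes each still have more than one consistent value. That makes 3.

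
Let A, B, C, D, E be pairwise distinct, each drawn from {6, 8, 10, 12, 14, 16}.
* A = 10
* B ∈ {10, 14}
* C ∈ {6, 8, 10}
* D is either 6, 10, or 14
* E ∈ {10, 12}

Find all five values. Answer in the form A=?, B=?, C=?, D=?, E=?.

A's domain is down to {10}, so A = 10. Remove 10 from B, C, D, E.
That leaves B = 14. Strike 14 from D.
That leaves D = 6. Strike 6 from C.
That leaves E = 12.
C has just one choice, so C = 8.

A=10, B=14, C=8, D=6, E=12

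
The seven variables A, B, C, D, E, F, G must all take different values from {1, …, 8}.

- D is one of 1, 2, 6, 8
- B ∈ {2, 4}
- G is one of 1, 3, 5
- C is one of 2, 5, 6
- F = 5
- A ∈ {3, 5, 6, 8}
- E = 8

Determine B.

4

E must be 8 (only option left). Strike 8 from A, D.
F must be 5 (only option left). Remove 5 from A, C, G.
The 5 still-open variables draw from only 5 values {1, 2, 3, 4, 6}, so each is used; only B can be 4, hence B = 4.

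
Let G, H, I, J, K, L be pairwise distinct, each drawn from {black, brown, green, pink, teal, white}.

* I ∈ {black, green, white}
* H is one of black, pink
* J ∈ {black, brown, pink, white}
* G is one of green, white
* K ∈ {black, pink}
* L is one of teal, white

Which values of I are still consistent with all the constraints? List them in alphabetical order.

green, white

The 6 variables draw from only 6 values {black, brown, green, pink, teal, white}, so each is used; only J can be brown, hence J = brown.
The 5 still-open variables together cover exactly {black, green, pink, teal, white} — 5 values for 5 variables — and teal appears only in L's list, so L = teal.
The 2 variables H and K are confined to {black, pink}, which locks those values in; drop them from I.
No further eliminations apply; I can still be any of green, white.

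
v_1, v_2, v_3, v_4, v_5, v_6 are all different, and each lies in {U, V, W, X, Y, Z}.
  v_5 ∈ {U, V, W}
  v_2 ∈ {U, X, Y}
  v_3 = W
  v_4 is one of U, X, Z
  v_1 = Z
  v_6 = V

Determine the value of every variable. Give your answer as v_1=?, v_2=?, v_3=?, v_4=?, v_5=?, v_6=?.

v_1 has just one choice, so v_1 = Z. Strike Z from v_4.
v_3 must be W (only option left). Remove W from v_5.
That leaves v_6 = V. So v_5 can't be V.
That leaves v_5 = U. Remove U from v_2, v_4.
v_4 has just one choice, so v_4 = X. Strike X from v_2.
v_2's domain is down to {Y}, so v_2 = Y.

v_1=Z, v_2=Y, v_3=W, v_4=X, v_5=U, v_6=V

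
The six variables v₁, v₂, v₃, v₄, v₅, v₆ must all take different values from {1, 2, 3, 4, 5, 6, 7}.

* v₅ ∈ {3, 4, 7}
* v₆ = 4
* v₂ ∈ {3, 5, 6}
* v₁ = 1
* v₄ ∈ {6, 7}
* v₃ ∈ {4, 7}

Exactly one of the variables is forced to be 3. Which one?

v₅

v₁ must be 1 (only option left).
v₆'s domain is down to {4}, so v₆ = 4. Eliminate 4 elsewhere: v₃, v₅.
v₃'s domain is down to {7}, so v₃ = 7. Eliminate 7 elsewhere: v₄, v₅.
So 3 goes to v₅.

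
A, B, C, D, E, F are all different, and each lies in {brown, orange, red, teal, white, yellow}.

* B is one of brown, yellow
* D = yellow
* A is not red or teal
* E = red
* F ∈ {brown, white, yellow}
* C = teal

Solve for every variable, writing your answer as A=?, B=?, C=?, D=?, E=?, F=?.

A=orange, B=brown, C=teal, D=yellow, E=red, F=white

C has just one choice, so C = teal.
That leaves D = yellow. Strike yellow from A, B, F.
That leaves E = red.
B's domain is down to {brown}, so B = brown. Eliminate brown elsewhere: A, F.
F's domain is down to {white}, so F = white. So A can't be white.
A's domain is down to {orange}, so A = orange.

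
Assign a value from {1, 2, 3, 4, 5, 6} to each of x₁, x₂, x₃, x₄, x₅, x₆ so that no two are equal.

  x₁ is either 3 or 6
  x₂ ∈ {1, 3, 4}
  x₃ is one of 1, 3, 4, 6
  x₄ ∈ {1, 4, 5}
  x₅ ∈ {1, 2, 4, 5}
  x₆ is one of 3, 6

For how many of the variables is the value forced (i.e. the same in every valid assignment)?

2

The 6 variables draw from only 6 values {1, 2, 3, 4, 5, 6}, so each is used; only x₅ can be 2, hence x₅ = 2.
The 5 still-open variables together cover exactly {1, 3, 4, 5, 6} — 5 values for 5 variables — and 5 appears only in x₄'s list, so x₄ = 5.
x₁ and x₆ share exactly the 2 values {3, 6}; by pigeonhole those values go to them, so strike 3, 6 from x₂, x₃.
Determined: x₄=5, x₅=2. The other variables each still have more than one consistent value. That makes 2.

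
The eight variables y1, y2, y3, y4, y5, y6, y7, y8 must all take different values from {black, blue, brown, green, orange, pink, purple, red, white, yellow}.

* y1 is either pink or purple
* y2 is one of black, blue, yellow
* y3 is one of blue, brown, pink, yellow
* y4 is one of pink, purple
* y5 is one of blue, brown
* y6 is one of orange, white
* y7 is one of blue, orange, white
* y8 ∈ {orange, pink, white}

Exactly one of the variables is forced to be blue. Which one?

y7

Among the 8 variables, black fits only y2 (and all 8 values in {black, blue, brown, orange, pink, purple, white, yellow} must be used), so y2 = black.
The 7 still-open variables together cover exactly {blue, brown, orange, pink, purple, white, yellow} — 7 values for 7 variables — and yellow appears only in y3's list, so y3 = yellow.
The 6 still-open variables draw from only 6 values {blue, brown, orange, pink, purple, white}, so each is used; only y5 can be brown, hence y5 = brown.
The 5 still-open variables draw from only 5 values {blue, orange, pink, purple, white}, so each is used; only y7 can be blue, hence y7 = blue.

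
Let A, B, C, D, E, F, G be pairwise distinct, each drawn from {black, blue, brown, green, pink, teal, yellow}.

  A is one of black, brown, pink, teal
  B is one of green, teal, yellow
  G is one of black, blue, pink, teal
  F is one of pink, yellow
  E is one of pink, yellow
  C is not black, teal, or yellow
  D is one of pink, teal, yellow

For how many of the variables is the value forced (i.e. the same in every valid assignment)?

The 2 variables E and F are confined to {pink, yellow}, which locks those values in; drop them from A, B, C, D, G.
D must be teal (only option left). So A, B, G can't be teal.
B's domain is down to {green}, so B = green. Strike green from C.
Determined: B=green, D=teal. The other variables each still have more than one consistent value. That makes 2.

2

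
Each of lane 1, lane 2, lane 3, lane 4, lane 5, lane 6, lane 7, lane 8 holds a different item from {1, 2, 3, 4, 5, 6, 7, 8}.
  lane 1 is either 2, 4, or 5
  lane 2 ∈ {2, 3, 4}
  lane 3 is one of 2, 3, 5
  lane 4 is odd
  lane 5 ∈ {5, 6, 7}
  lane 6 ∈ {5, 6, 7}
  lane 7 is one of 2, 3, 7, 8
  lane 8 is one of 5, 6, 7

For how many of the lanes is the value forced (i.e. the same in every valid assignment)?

2

Among the 8 variables, 1 fits only lane 4 (and all 8 values in {1, 2, 3, 4, 5, 6, 7, 8} must be used), so lane 4 = 1.
Among the 7 still-open variables, 8 fits only lane 7 (and all 7 values in {2, 3, 4, 5, 6, 7, 8} must be used), so lane 7 = 8.
lane 5, lane 6, lane 8 between them cover only {5, 6, 7} — a naked triple. Remove those values from lane 1, lane 3.
Determined: lane 4=1, lane 7=8. The other lanes each still have more than one consistent value. That makes 2.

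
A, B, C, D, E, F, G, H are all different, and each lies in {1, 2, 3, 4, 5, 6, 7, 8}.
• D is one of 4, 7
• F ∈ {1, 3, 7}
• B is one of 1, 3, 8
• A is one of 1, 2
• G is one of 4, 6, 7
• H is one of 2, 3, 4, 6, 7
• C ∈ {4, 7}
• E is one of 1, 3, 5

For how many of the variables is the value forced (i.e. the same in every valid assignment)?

3

Among the 8 variables, 5 fits only E (and all 8 values in {1, 2, 3, 4, 5, 6, 7, 8} must be used), so E = 5.
Among the 7 still-open variables, 8 fits only B (and all 7 values in {1, 2, 3, 4, 6, 7, 8} must be used), so B = 8.
C and D share exactly the 2 values {4, 7}; by pigeonhole those values go to them, so strike 4, 7 from F, G, H.
G's domain is down to {6}, so G = 6. Strike 6 from H.
Determined: B=8, E=5, G=6. The other variables each still have more than one consistent value. That makes 3.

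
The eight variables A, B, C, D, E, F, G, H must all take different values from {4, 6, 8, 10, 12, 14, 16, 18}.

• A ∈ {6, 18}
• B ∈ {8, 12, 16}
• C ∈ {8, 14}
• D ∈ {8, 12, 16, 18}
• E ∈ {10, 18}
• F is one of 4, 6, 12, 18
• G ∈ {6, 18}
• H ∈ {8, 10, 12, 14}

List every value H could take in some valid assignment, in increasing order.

8, 12, 14

The 8 variables together cover exactly {4, 6, 8, 10, 12, 14, 16, 18} — 8 values for 8 variables — and 4 appears only in F's list, so F = 4.
The 2 variables A and G are confined to {6, 18}, which locks those values in; drop them from D, E.
E has just one choice, so E = 10. Eliminate 10 elsewhere: H.
No further eliminations apply; H can still be any of 8, 12, 14.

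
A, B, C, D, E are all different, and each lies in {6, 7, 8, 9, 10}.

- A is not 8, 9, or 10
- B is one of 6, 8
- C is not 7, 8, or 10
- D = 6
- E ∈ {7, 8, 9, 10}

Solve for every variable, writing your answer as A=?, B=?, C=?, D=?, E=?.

A=7, B=8, C=9, D=6, E=10

D has just one choice, so D = 6. Remove 6 from A, B, C.
A has just one choice, so A = 7. Eliminate 7 elsewhere: E.
That leaves B = 8. So E can't be 8.
C must be 9 (only option left). Strike 9 from E.
E's domain is down to {10}, so E = 10.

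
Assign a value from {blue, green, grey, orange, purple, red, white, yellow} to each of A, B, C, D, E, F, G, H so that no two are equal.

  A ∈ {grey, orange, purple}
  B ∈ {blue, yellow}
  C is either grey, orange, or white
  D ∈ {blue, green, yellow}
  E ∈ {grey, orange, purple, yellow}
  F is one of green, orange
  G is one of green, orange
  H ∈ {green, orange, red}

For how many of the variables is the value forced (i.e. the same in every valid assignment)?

2

The 8 variables draw from only 8 values {blue, green, grey, orange, purple, red, white, yellow}, so each is used; only H can be red, hence H = red.
Among the 7 still-open variables, white fits only C (and all 7 values in {blue, green, grey, orange, purple, white, yellow} must be used), so C = white.
F and G share exactly the 2 values {green, orange}; by pigeonhole those values go to them, so strike green, orange from A, D, E.
The 2 variables B and D are confined to {blue, yellow}, which locks those values in; drop them from E.
Determined: C=white, H=red. The other variables each still have more than one consistent value. That makes 2.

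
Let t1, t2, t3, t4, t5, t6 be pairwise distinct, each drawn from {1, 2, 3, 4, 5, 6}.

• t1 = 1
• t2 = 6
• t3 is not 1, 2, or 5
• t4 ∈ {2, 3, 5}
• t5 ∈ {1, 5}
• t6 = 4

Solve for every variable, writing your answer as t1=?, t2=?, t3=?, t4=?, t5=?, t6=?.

t1's domain is down to {1}, so t1 = 1. Remove 1 from t5.
t2 has just one choice, so t2 = 6. Eliminate 6 elsewhere: t3.
t5 must be 5 (only option left). Eliminate 5 elsewhere: t4.
That leaves t6 = 4. Eliminate 4 elsewhere: t3.
t3 has just one choice, so t3 = 3. Strike 3 from t4.
t4 must be 2 (only option left).

t1=1, t2=6, t3=3, t4=2, t5=5, t6=4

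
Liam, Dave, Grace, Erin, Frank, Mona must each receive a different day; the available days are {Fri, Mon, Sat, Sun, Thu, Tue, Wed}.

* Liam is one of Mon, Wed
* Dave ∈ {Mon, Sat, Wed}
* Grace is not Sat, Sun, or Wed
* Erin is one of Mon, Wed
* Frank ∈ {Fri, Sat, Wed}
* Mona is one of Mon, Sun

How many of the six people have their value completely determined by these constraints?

3

Liam and Erin share exactly the 2 values {Mon, Wed}; by pigeonhole those values go to them, so strike Mon, Wed from Dave, Grace, Frank, Mona.
Dave's domain is down to {Sat}, so Dave = Sat. Strike Sat from Frank.
That leaves Frank = Fri. Eliminate Fri elsewhere: Grace.
That leaves Mona = Sun.
Determined: Dave=Sat, Frank=Fri, Mona=Sun. The other people each still have more than one consistent value. That makes 3.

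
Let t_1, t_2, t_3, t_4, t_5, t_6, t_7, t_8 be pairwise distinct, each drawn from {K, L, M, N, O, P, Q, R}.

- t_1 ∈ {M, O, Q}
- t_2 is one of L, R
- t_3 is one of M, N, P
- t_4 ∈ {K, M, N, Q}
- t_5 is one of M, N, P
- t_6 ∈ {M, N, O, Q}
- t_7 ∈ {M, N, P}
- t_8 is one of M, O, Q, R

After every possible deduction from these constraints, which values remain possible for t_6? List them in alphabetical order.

O, Q

Among the 8 variables, K fits only t_4 (and all 8 values in {K, L, M, N, O, P, Q, R} must be used), so t_4 = K.
The 7 still-open variables together cover exactly {L, M, N, O, P, Q, R} — 7 values for 7 variables — and L appears only in t_2's list, so t_2 = L.
Among the 6 still-open variables, R fits only t_8 (and all 6 values in {M, N, O, P, Q, R} must be used), so t_8 = R.
t_3, t_5, t_7 share exactly the 3 values {M, N, P}; by pigeonhole those values go to them, so strike M, N, P from t_1, t_6.
No further eliminations apply; t_6 can still be any of O, Q.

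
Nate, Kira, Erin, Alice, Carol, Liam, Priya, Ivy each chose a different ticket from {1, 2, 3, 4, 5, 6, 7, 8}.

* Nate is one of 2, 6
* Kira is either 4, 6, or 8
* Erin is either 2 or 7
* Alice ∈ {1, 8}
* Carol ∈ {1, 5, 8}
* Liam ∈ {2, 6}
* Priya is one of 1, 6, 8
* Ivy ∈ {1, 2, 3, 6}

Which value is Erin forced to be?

7

The 8 variables together cover exactly {1, 2, 3, 4, 5, 6, 7, 8} — 8 values for 8 variables — and 3 appears only in Ivy's list, so Ivy = 3.
The 7 still-open variables together cover exactly {1, 2, 4, 5, 6, 7, 8} — 7 values for 7 variables — and 4 appears only in Kira's list, so Kira = 4.
The 6 still-open variables together cover exactly {1, 2, 5, 6, 7, 8} — 6 values for 6 variables — and 5 appears only in Carol's list, so Carol = 5.
The 5 still-open variables draw from only 5 values {1, 2, 6, 7, 8}, so each is used; only Erin can be 7, hence Erin = 7.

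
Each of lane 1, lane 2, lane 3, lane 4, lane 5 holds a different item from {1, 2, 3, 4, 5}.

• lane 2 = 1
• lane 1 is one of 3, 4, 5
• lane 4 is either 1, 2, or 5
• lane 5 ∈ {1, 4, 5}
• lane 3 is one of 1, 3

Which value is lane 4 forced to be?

2

lane 2 has just one choice, so lane 2 = 1. So lane 3, lane 4, lane 5 can't be 1.
That leaves lane 3 = 3. Eliminate 3 elsewhere: lane 1.
The 3 still-open variables draw from only 3 values {2, 4, 5}, so each is used; only lane 4 can be 2, hence lane 4 = 2.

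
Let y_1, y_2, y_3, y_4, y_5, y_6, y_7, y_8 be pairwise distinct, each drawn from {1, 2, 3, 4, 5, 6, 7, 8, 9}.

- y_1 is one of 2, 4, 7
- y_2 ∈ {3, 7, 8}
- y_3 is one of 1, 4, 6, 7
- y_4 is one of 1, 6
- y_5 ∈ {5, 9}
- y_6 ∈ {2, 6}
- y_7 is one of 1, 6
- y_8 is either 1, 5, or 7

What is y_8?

y_4 and y_7 between them cover only {1, 6} — a naked pair. Remove those values from y_3, y_6, y_8.
y_6 has just one choice, so y_6 = 2. Remove 2 from y_1.
The 2 variables y_1 and y_3 are confined to {4, 7}, which locks those values in; drop them from y_2, y_8.
So y_8 = 5.

5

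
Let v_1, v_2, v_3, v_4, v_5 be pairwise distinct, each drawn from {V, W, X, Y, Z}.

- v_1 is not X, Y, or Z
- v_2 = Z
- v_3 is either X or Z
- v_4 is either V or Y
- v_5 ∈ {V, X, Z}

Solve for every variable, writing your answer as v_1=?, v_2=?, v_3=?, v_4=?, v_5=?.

v_1=W, v_2=Z, v_3=X, v_4=Y, v_5=V

v_2 must be Z (only option left). Strike Z from v_3, v_5.
v_3 must be X (only option left). Eliminate X elsewhere: v_5.
v_5's domain is down to {V}, so v_5 = V. Eliminate V elsewhere: v_1, v_4.
v_1 has just one choice, so v_1 = W.
That leaves v_4 = Y.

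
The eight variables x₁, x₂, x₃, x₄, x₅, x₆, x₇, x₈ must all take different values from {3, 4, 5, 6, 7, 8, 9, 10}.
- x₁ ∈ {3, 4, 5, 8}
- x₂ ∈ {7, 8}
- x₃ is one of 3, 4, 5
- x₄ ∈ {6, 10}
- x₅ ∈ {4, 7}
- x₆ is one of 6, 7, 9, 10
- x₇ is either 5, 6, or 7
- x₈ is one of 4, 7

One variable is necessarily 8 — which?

The 8 variables together cover exactly {3, 4, 5, 6, 7, 8, 9, 10} — 8 values for 8 variables — and 9 appears only in x₆'s list, so x₆ = 9.
Among the 7 still-open variables, 10 fits only x₄ (and all 7 values in {3, 4, 5, 6, 7, 8, 10} must be used), so x₄ = 10.
The 6 still-open variables together cover exactly {3, 4, 5, 6, 7, 8} — 6 values for 6 variables — and 6 appears only in x₇'s list, so x₇ = 6.
The 2 variables x₅ and x₈ are confined to {4, 7}, which locks those values in; drop them from x₁, x₂, x₃.
So 8 goes to x₂.

x₂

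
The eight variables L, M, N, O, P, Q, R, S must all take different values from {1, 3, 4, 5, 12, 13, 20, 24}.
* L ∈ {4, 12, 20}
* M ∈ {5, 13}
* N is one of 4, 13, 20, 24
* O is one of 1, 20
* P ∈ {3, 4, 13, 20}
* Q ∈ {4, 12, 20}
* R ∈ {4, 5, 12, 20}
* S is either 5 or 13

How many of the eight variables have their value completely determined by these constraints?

The 8 variables together cover exactly {1, 3, 4, 5, 12, 13, 20, 24} — 8 values for 8 variables — and 1 appears only in O's list, so O = 1.
The 7 still-open variables together cover exactly {3, 4, 5, 12, 13, 20, 24} — 7 values for 7 variables — and 3 appears only in P's list, so P = 3.
The 6 still-open variables draw from only 6 values {4, 5, 12, 13, 20, 24}, so each is used; only N can be 24, hence N = 24.
M and S between them cover only {5, 13} — a naked pair. Remove those values from R.
Determined: N=24, O=1, P=3. The other variables each still have more than one consistent value. That makes 3.

3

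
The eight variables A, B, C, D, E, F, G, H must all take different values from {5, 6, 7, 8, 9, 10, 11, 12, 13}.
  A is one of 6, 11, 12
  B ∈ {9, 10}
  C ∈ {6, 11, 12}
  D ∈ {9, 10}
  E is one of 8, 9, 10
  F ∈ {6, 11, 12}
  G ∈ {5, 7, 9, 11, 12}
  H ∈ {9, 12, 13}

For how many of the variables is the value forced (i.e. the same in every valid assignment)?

B and D share exactly the 2 values {9, 10}; by pigeonhole those values go to them, so strike 9, 10 from E, G, H.
E's domain is down to {8}, so E = 8.
The 3 variables A, C, F are confined to {6, 11, 12}, which locks those values in; drop them from G, H.
H must be 13 (only option left).
Determined: E=8, H=13. The other variables each still have more than one consistent value. That makes 2.

2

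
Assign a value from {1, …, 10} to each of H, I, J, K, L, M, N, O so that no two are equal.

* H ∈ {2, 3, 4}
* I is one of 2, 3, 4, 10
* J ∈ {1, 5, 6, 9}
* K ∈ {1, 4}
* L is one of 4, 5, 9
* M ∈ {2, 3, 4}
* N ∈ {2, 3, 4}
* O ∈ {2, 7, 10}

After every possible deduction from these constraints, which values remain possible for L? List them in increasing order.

The 3 variables H, M, N are confined to {2, 3, 4}, which locks those values in; drop them from I, K, L, O.
I's domain is down to {10}, so I = 10. So O can't be 10.
That leaves K = 1. So J can't be 1.
That leaves O = 7.
No further eliminations apply; L can still be any of 5, 9.

5, 9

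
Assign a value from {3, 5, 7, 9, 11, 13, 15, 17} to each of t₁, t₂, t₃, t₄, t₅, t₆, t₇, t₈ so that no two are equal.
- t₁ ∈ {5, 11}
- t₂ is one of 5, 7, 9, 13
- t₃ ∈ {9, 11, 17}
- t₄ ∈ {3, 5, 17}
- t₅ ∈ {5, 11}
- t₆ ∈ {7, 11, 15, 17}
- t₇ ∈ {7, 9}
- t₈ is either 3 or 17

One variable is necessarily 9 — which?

t₃

Among the 8 variables, 13 fits only t₂ (and all 8 values in {3, 5, 7, 9, 11, 13, 15, 17} must be used), so t₂ = 13.
The 7 still-open variables draw from only 7 values {3, 5, 7, 9, 11, 15, 17}, so each is used; only t₆ can be 15, hence t₆ = 15.
Among the 6 still-open variables, 7 fits only t₇ (and all 6 values in {3, 5, 7, 9, 11, 17} must be used), so t₇ = 7.
The 5 still-open variables draw from only 5 values {3, 5, 9, 11, 17}, so each is used; only t₃ can be 9, hence t₃ = 9.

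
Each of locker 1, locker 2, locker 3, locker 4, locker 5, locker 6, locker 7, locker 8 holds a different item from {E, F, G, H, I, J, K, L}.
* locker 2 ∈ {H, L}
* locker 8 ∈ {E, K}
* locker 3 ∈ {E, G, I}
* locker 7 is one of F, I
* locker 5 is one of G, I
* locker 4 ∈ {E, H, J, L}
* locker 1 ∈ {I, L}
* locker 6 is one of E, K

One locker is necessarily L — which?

The 8 variables draw from only 8 values {E, F, G, H, I, J, K, L}, so each is used; only locker 7 can be F, hence locker 7 = F.
The 7 still-open variables together cover exactly {E, G, H, I, J, K, L} — 7 values for 7 variables — and J appears only in locker 4's list, so locker 4 = J.
The 6 still-open variables draw from only 6 values {E, G, H, I, K, L}, so each is used; only locker 2 can be H, hence locker 2 = H.
The 5 still-open variables draw from only 5 values {E, G, I, K, L}, so each is used; only locker 1 can be L, hence locker 1 = L.

locker 1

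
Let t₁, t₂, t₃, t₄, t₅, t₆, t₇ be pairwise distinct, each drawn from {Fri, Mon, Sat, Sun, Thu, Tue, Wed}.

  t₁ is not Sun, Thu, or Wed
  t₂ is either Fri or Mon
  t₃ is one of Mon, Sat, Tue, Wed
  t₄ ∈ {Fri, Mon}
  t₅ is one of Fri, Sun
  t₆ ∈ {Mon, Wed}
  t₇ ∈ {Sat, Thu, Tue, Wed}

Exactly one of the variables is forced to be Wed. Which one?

The 7 variables draw from only 7 values {Fri, Mon, Sat, Sun, Thu, Tue, Wed}, so each is used; only t₅ can be Sun, hence t₅ = Sun.
The 6 still-open variables draw from only 6 values {Fri, Mon, Sat, Thu, Tue, Wed}, so each is used; only t₇ can be Thu, hence t₇ = Thu.
t₂ and t₄ between them cover only {Fri, Mon} — a naked pair. Remove those values from t₁, t₃, t₆.
So Wed goes to t₆.

t₆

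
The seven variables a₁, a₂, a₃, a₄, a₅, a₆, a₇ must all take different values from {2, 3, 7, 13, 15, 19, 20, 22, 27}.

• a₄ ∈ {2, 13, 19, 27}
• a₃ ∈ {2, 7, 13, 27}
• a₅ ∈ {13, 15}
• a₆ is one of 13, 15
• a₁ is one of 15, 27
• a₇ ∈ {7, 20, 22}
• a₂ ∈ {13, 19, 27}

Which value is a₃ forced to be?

7

a₅ and a₆ between them cover only {13, 15} — a naked pair. Remove those values from a₁, a₂, a₃, a₄.
a₁ has just one choice, so a₁ = 27. Eliminate 27 elsewhere: a₂, a₃, a₄.
a₂'s domain is down to {19}, so a₂ = 19. So a₄ can't be 19.
That leaves a₄ = 2. Eliminate 2 elsewhere: a₃.
So a₃ = 7.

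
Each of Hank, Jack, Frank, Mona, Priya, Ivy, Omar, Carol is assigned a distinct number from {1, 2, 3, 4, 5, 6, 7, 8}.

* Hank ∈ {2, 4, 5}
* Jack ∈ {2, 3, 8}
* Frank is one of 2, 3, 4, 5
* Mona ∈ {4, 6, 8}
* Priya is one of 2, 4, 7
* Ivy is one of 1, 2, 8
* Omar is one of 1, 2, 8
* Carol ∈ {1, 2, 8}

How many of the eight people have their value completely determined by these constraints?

Among the 8 variables, 6 fits only Mona (and all 8 values in {1, 2, 3, 4, 5, 6, 7, 8} must be used), so Mona = 6.
Among the 7 still-open variables, 7 fits only Priya (and all 7 values in {1, 2, 3, 4, 5, 7, 8} must be used), so Priya = 7.
Ivy, Omar, Carol share exactly the 3 values {1, 2, 8}; by pigeonhole those values go to them, so strike 1, 2, 8 from Hank, Jack, Frank.
Jack must be 3 (only option left). Strike 3 from Frank.
Determined: Jack=3, Mona=6, Priya=7. The other people each still have more than one consistent value. That makes 3.

3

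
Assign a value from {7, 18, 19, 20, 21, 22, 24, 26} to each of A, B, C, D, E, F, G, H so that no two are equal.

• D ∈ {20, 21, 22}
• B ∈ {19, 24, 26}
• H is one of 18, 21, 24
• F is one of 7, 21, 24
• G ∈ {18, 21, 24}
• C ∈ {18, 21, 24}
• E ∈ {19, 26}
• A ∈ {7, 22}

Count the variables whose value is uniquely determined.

3

The 8 variables together cover exactly {7, 18, 19, 20, 21, 22, 24, 26} — 8 values for 8 variables — and 20 appears only in D's list, so D = 20.
Among the 7 still-open variables, 22 fits only A (and all 7 values in {7, 18, 19, 21, 22, 24, 26} must be used), so A = 22.
Among the 6 still-open variables, 7 fits only F (and all 6 values in {7, 18, 19, 21, 24, 26} must be used), so F = 7.
C, G, H share exactly the 3 values {18, 21, 24}; by pigeonhole those values go to them, so strike 18, 21, 24 from B.
Determined: A=22, D=20, F=7. The other variables each still have more than one consistent value. That makes 3.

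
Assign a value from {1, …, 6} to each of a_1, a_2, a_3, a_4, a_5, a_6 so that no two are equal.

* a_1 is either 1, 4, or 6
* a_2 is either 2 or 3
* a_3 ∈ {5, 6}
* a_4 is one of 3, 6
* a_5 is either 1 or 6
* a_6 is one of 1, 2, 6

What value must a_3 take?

5

Among the 6 variables, 4 fits only a_1 (and all 6 values in {1, 2, 3, 4, 5, 6} must be used), so a_1 = 4.
The 5 still-open variables together cover exactly {1, 2, 3, 5, 6} — 5 values for 5 variables — and 5 appears only in a_3's list, so a_3 = 5.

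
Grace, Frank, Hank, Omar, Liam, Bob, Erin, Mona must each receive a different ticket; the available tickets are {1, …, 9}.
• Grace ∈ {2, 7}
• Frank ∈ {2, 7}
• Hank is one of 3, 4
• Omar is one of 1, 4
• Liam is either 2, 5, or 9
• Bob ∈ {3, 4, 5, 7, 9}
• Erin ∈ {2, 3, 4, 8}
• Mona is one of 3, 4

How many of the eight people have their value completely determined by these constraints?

2

The 8 variables draw from only 8 values {1, 2, 3, 4, 5, 7, 8, 9}, so each is used; only Omar can be 1, hence Omar = 1.
The 7 still-open variables draw from only 7 values {2, 3, 4, 5, 7, 8, 9}, so each is used; only Erin can be 8, hence Erin = 8.
Grace and Frank between them cover only {2, 7} — a naked pair. Remove those values from Liam, Bob.
Hank and Mona share exactly the 2 values {3, 4}; by pigeonhole those values go to them, so strike 3, 4 from Bob.
Determined: Omar=1, Erin=8. The other people each still have more than one consistent value. That makes 2.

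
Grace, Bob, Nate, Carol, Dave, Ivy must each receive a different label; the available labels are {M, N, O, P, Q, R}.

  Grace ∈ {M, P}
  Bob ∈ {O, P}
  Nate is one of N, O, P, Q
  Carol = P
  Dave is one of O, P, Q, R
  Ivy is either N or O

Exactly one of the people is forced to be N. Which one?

Carol's domain is down to {P}, so Carol = P. Remove P from Grace, Bob, Nate, Dave.
Grace has just one choice, so Grace = M.
Bob has just one choice, so Bob = O. Strike O from Nate, Dave, Ivy.

Ivy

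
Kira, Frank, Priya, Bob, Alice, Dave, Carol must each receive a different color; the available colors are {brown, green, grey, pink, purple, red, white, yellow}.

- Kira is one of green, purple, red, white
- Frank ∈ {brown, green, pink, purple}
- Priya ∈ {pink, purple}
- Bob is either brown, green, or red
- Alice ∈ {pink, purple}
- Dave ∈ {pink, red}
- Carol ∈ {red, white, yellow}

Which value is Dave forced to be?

The 7 variables together cover exactly {brown, green, pink, purple, red, white, yellow} — 7 values for 7 variables — and yellow appears only in Carol's list, so Carol = yellow.
Among the 6 still-open variables, white fits only Kira (and all 6 values in {brown, green, pink, purple, red, white} must be used), so Kira = white.
The 2 variables Priya and Alice are confined to {pink, purple}, which locks those values in; drop them from Frank, Dave.
So Dave = red.

red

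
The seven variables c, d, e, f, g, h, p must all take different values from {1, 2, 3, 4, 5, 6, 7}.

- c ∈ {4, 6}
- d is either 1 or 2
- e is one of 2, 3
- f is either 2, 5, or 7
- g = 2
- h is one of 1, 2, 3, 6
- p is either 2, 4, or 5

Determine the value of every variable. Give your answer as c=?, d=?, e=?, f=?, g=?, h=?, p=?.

c=4, d=1, e=3, f=7, g=2, h=6, p=5

g must be 2 (only option left). Eliminate 2 elsewhere: d, e, f, h, p.
d has just one choice, so d = 1. So h can't be 1.
e must be 3 (only option left). Eliminate 3 elsewhere: h.
h's domain is down to {6}, so h = 6. Eliminate 6 elsewhere: c.
That leaves c = 4. Strike 4 from p.
p must be 5 (only option left). Strike 5 from f.
f must be 7 (only option left).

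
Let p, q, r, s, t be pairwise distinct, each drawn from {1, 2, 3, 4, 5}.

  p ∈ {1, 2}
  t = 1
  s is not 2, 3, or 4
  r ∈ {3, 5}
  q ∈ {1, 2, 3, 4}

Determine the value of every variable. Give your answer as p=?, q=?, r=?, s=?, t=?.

t has just one choice, so t = 1. Strike 1 from p, q, s.
p has just one choice, so p = 2. So q can't be 2.
s's domain is down to {5}, so s = 5. Eliminate 5 elsewhere: r.
r must be 3 (only option left). So q can't be 3.
That leaves q = 4.

p=2, q=4, r=3, s=5, t=1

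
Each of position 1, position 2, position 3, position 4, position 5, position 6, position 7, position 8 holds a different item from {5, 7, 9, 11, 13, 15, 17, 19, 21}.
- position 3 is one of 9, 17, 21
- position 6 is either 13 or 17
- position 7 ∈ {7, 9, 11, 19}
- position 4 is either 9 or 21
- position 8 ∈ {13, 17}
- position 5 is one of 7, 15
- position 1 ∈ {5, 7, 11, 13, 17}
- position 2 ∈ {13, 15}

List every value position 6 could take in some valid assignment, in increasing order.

13, 17

position 6 and position 8 share exactly the 2 values {13, 17}; by pigeonhole those values go to them, so strike 13, 17 from position 1, position 2, position 3.
That leaves position 2 = 15. Eliminate 15 elsewhere: position 5.
position 5's domain is down to {7}, so position 5 = 7. So position 1, position 7 can't be 7.
The 2 variables position 3 and position 4 are confined to {9, 21}, which locks those values in; drop them from position 7.
No further eliminations apply; position 6 can still be any of 13, 17.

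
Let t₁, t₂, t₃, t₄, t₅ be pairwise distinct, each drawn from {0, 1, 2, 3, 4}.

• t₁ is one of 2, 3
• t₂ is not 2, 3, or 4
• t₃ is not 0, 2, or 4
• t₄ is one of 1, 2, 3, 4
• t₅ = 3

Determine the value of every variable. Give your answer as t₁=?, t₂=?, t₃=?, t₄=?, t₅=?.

t₁=2, t₂=0, t₃=1, t₄=4, t₅=3

t₅ has just one choice, so t₅ = 3. Remove 3 from t₁, t₃, t₄.
That leaves t₁ = 2. So t₄ can't be 2.
t₃ must be 1 (only option left). So t₂, t₄ can't be 1.
t₄ must be 4 (only option left).
That leaves t₂ = 0.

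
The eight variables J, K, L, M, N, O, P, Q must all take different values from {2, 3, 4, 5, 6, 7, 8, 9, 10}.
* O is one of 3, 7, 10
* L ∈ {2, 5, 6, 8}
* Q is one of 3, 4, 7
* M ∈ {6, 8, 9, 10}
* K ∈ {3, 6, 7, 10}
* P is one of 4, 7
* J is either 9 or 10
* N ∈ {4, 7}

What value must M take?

8

N and P share exactly the 2 values {4, 7}; by pigeonhole those values go to them, so strike 4, 7 from K, O, Q.
Q must be 3 (only option left). So K, O can't be 3.
That leaves O = 10. Strike 10 from J, K, M.
That leaves J = 9. Remove 9 from M.
K's domain is down to {6}, so K = 6. So L, M can't be 6.
So M = 8.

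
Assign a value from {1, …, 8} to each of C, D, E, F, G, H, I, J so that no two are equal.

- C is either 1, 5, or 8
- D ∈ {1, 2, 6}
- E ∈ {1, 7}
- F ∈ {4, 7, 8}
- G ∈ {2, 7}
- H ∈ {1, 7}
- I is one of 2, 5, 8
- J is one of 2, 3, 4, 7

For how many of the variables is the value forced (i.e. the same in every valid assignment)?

The 8 variables together cover exactly {1, 2, 3, 4, 5, 6, 7, 8} — 8 values for 8 variables — and 3 appears only in J's list, so J = 3.
Among the 7 still-open variables, 4 fits only F (and all 7 values in {1, 2, 4, 5, 6, 7, 8} must be used), so F = 4.
Among the 6 still-open variables, 6 fits only D (and all 6 values in {1, 2, 5, 6, 7, 8} must be used), so D = 6.
E and H between them cover only {1, 7} — a naked pair. Remove those values from C, G.
G must be 2 (only option left). Strike 2 from I.
Determined: D=6, F=4, G=2, J=3. The other variables each still have more than one consistent value. That makes 4.

4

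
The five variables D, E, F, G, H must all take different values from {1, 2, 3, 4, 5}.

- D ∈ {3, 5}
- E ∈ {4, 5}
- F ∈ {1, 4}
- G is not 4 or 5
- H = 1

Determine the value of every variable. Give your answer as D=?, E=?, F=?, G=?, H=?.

D=3, E=5, F=4, G=2, H=1

H has just one choice, so H = 1. Remove 1 from F, G.
F has just one choice, so F = 4. So E can't be 4.
E has just one choice, so E = 5. So D can't be 5.
D's domain is down to {3}, so D = 3. Remove 3 from G.
That leaves G = 2.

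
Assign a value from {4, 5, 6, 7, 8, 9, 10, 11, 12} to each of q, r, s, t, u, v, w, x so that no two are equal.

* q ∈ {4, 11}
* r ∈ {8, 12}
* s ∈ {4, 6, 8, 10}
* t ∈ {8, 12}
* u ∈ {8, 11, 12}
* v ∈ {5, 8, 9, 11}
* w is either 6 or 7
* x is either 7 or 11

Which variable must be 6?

w

r and t between them cover only {8, 12} — a naked pair. Remove those values from s, u, v.
That leaves u = 11. Strike 11 from q, v, x.
That leaves x = 7. Remove 7 from w.
So 6 goes to w.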